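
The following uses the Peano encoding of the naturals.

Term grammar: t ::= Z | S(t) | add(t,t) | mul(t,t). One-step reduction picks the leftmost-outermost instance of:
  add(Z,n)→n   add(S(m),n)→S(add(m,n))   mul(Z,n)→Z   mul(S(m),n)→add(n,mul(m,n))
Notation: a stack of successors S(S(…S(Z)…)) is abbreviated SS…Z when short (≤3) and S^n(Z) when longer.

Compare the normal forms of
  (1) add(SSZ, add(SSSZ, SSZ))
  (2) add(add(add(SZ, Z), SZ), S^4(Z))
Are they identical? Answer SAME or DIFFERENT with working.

Answer: DIFFERENT — A ⇓ S^7(Z), B ⇓ S^6(Z)

Reduction:
Term A:
  start: add(SSZ, add(SSSZ, SSZ))
  [1] S(add(SZ, add(SSSZ, SSZ)))
  [2] S(S(add(Z, add(SSSZ, SSZ))))
  [3] S(S(add(SSSZ, SSZ)))
  [4] S(S(S(add(SSZ, SSZ))))
  [5] S(S(S(S(add(SZ, SSZ)))))
  [6] S(S(S(S(S(add(Z, SSZ))))))
  [7] S^7(Z)

Term B:
  start: add(add(add(SZ, Z), SZ), S^4(Z))
  [1] add(add(S(add(Z, Z)), SZ), S^4(Z))
  [2] add(S(add(add(Z, Z), SZ)), S^4(Z))
  [3] S(add(add(add(Z, Z), SZ), S^4(Z)))
  [4] S(add(add(Z, SZ), S^4(Z)))
  [5] S(add(SZ, S^4(Z)))
  [6] S(S(add(Z, S^4(Z))))
  [7] S^6(Z)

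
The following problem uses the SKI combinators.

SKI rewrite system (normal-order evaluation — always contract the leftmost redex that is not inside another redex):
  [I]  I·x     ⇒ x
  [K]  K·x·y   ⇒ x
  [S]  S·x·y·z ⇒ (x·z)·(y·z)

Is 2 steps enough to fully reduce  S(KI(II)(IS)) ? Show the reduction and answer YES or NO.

  start: S(KI(II)(IS))
  →1  S(I(IS))
  →2  S(IS)

Answer: NO — after 2 steps the term is S(IS), not yet normal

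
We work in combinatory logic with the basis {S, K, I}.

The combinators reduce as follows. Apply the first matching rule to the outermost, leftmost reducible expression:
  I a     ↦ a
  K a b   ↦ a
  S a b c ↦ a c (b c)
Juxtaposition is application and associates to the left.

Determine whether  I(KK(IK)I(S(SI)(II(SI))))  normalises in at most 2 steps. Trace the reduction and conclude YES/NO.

  start: I(KK(IK)I(S(SI)(II(SI))))
  →1  KK(IK)I(S(SI)(II(SI)))
  →2  KI(S(SI)(II(SI)))

Answer: NO — after 2 steps the term is KI(S(SI)(II(SI))), not yet normal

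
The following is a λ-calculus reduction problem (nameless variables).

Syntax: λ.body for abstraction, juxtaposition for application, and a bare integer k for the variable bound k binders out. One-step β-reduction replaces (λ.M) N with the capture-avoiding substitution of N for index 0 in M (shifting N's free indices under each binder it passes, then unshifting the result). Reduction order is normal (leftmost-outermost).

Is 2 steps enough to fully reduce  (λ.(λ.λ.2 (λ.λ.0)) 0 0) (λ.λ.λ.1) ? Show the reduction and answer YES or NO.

  start: (λ.(λ.λ.2 (λ.λ.0)) 0 0) (λ.λ.λ.1)
  →1  (λ.λ.(λ.λ.λ.1) (λ.λ.0)) (λ.λ.λ.1) (λ.λ.λ.1)
  →2  (λ.(λ.λ.λ.1) (λ.λ.0)) (λ.λ.λ.1)

Answer: NO — after 2 steps the term is (λ.(λ.λ.λ.1) (λ.λ.0)) (λ.λ.λ.1), not yet normal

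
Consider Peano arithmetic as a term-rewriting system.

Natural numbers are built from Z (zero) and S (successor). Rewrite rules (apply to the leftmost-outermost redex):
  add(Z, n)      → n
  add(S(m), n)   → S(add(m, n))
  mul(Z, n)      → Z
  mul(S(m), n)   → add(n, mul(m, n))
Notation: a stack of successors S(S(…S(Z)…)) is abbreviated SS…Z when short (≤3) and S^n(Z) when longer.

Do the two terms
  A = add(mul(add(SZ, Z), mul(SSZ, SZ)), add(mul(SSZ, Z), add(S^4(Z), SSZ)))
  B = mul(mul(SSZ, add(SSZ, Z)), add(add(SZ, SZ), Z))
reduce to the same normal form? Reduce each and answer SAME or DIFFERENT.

Term A:
  start: add(mul(add(SZ, Z), mul(SSZ, SZ)), add(mul(SSZ, Z), add(S^4(Z), SSZ)))
  step 1: add(mul(S(add(Z, Z)), mul(SSZ, SZ)), add(mul(SSZ, Z), add(S^4(Z), SSZ)))
  step 2: add(add(mul(SSZ, SZ), mul(add(Z, Z), mul(SSZ, SZ))), add(mul(SSZ, Z), add(S^4(Z), SSZ)))
  step 3: add(add(add(SZ, mul(SZ, SZ)), mul(add(Z, Z), mul(SSZ, SZ))), add(mul(SSZ, Z), add(S^4(Z), SSZ)))
  step 4: add(add(S(add(Z, mul(SZ, SZ))), mul(add(Z, Z), mul(SSZ, SZ))), add(mul(SSZ, Z), add(S^4(Z), SSZ)))
  step 5: add(S(add(add(Z, mul(SZ, SZ)), mul(add(Z, Z), mul(SSZ, SZ)))), add(mul(SSZ, Z), add(S^4(Z), SSZ)))
  step 6: S(add(add(add(Z, mul(SZ, SZ)), mul(add(Z, Z), mul(SSZ, SZ))), add(mul(SSZ, Z), add(S^4(Z), SSZ))))
  step 7: S(add(add(mul(SZ, SZ), mul(add(Z, Z), mul(SSZ, SZ))), add(mul(SSZ, Z), add(S^4(Z), SSZ))))
  step 8: S(add(add(add(SZ, mul(Z, SZ)), mul(add(Z, Z), mul(SSZ, SZ))), add(mul(SSZ, Z), add(S^4(Z), SSZ))))
  step 9: S(add(add(S(add(Z, mul(Z, SZ))), mul(add(Z, Z), mul(SSZ, SZ))), add(mul(SSZ, Z), add(S^4(Z), SSZ))))
  step 10: S(add(S(add(add(Z, mul(Z, SZ)), mul(add(Z, Z), mul(SSZ, SZ)))), add(mul(SSZ, Z), add(S^4(Z), SSZ))))
  step 11: S(S(add(add(add(Z, mul(Z, SZ)), mul(add(Z, Z), mul(SSZ, SZ))), add(mul(SSZ, Z), add(S^4(Z), SSZ)))))
  step 12: S(S(add(add(mul(Z, SZ), mul(add(Z, Z), mul(SSZ, SZ))), add(mul(SSZ, Z), add(S^4(Z), SSZ)))))
  step 13: S(S(add(add(Z, mul(add(Z, Z), mul(SSZ, SZ))), add(mul(SSZ, Z), add(S^4(Z), SSZ)))))
  step 14: S(S(add(mul(add(Z, Z), mul(SSZ, SZ)), add(mul(SSZ, Z), add(S^4(Z), SSZ)))))
  step 15: S(S(add(mul(Z, mul(SSZ, SZ)), add(mul(SSZ, Z), add(S^4(Z), SSZ)))))
  step 16: S(S(add(Z, add(mul(SSZ, Z), add(S^4(Z), SSZ)))))
  step 17: S(S(add(mul(SSZ, Z), add(S^4(Z), SSZ))))
  step 18: S(S(add(add(Z, mul(SZ, Z)), add(S^4(Z), SSZ))))
  step 19: S(S(add(mul(SZ, Z), add(S^4(Z), SSZ))))
  step 20: S(S(add(add(Z, mul(Z, Z)), add(S^4(Z), SSZ))))
  step 21: S(S(add(mul(Z, Z), add(S^4(Z), SSZ))))
  step 22: S(S(add(Z, add(S^4(Z), SSZ))))
  step 23: S(S(add(S^4(Z), SSZ)))
  step 24: S(S(S(add(SSSZ, SSZ))))
  step 25: S(S(S(S(add(SSZ, SSZ)))))
  step 26: S(S(S(S(S(add(SZ, SSZ))))))
  step 27: S(S(S(S(S(S(add(Z, SSZ)))))))
  step 28: S^8(Z)

Term B:
  start: mul(mul(SSZ, add(SSZ, Z)), add(add(SZ, SZ), Z))
  step 1: mul(add(add(SSZ, Z), mul(SZ, add(SSZ, Z))), add(add(SZ, SZ), Z))
  step 2: mul(add(S(add(SZ, Z)), mul(SZ, add(SSZ, Z))), add(add(SZ, SZ), Z))
  step 3: mul(S(add(add(SZ, Z), mul(SZ, add(SSZ, Z)))), add(add(SZ, SZ), Z))
  step 4: add(add(add(SZ, SZ), Z), mul(add(add(SZ, Z), mul(SZ, add(SSZ, Z))), add(add(SZ, SZ), Z)))
  step 5: add(add(S(add(Z, SZ)), Z), mul(add(add(SZ, Z), mul(SZ, add(SSZ, Z))), add(add(SZ, SZ), Z)))
  step 6: add(S(add(add(Z, SZ), Z)), mul(add(add(SZ, Z), mul(SZ, add(SSZ, Z))), add(add(SZ, SZ), Z)))
  step 7: S(add(add(add(Z, SZ), Z), mul(add(add(SZ, Z), mul(SZ, add(SSZ, Z))), add(add(SZ, SZ), Z))))
  step 8: S(add(add(SZ, Z), mul(add(add(SZ, Z), mul(SZ, add(SSZ, Z))), add(add(SZ, SZ), Z))))
  step 9: S(add(S(add(Z, Z)), mul(add(add(SZ, Z), mul(SZ, add(SSZ, Z))), add(add(SZ, SZ), Z))))
  step 10: S(S(add(add(Z, Z), mul(add(add(SZ, Z), mul(SZ, add(SSZ, Z))), add(add(SZ, SZ), Z)))))
  step 11: S(S(add(Z, mul(add(add(SZ, Z), mul(SZ, add(SSZ, Z))), add(add(SZ, SZ), Z)))))
  step 12: S(S(mul(add(add(SZ, Z), mul(SZ, add(SSZ, Z))), add(add(SZ, SZ), Z))))
  step 13: S(S(mul(add(S(add(Z, Z)), mul(SZ, add(SSZ, Z))), add(add(SZ, SZ), Z))))
  step 14: S(S(mul(S(add(add(Z, Z), mul(SZ, add(SSZ, Z)))), add(add(SZ, SZ), Z))))
  step 15: S(S(add(add(add(SZ, SZ), Z), mul(add(add(Z, Z), mul(SZ, add(SSZ, Z))), add(add(SZ, SZ), Z)))))
  step 16: S(S(add(add(S(add(Z, SZ)), Z), mul(add(add(Z, Z), mul(SZ, add(SSZ, Z))), add(add(SZ, SZ), Z)))))
  step 17: S(S(add(S(add(add(Z, SZ), Z)), mul(add(add(Z, Z), mul(SZ, add(SSZ, Z))), add(add(SZ, SZ), Z)))))
  step 18: S(S(S(add(add(add(Z, SZ), Z), mul(add(add(Z, Z), mul(SZ, add(SSZ, Z))), add(add(SZ, SZ), Z))))))
  step 19: S(S(S(add(add(SZ, Z), mul(add(add(Z, Z), mul(SZ, add(SSZ, Z))), add(add(SZ, SZ), Z))))))
  step 20: S(S(S(add(S(add(Z, Z)), mul(add(add(Z, Z), mul(SZ, add(SSZ, Z))), add(add(SZ, SZ), Z))))))
  step 21: S(S(S(S(add(add(Z, Z), mul(add(add(Z, Z), mul(SZ, add(SSZ, Z))), add(add(SZ, SZ), Z)))))))
  step 22: S(S(S(S(add(Z, mul(add(add(Z, Z), mul(SZ, add(SSZ, Z))), add(add(SZ, SZ), Z)))))))
  step 23: S(S(S(S(mul(add(add(Z, Z), mul(SZ, add(SSZ, Z))), add(add(SZ, SZ), Z))))))
  step 24: S(S(S(S(mul(add(Z, mul(SZ, add(SSZ, Z))), add(add(SZ, SZ), Z))))))
  step 25: S(S(S(S(mul(mul(SZ, add(SSZ, Z)), add(add(SZ, SZ), Z))))))
  step 26: S(S(S(S(mul(add(add(SSZ, Z), mul(Z, add(SSZ, Z))), add(add(SZ, SZ), Z))))))
  step 27: S(S(S(S(mul(add(S(add(SZ, Z)), mul(Z, add(SSZ, Z))), add(add(SZ, SZ), Z))))))
  step 28: S(S(S(S(mul(S(add(add(SZ, Z), mul(Z, add(SSZ, Z)))), add(add(SZ, SZ), Z))))))
  step 29: S(S(S(S(add(add(add(SZ, SZ), Z), mul(add(add(SZ, Z), mul(Z, add(SSZ, Z))), add(add(SZ, SZ), Z)))))))
  step 30: S(S(S(S(add(add(S(add(Z, SZ)), Z), mul(add(add(SZ, Z), mul(Z, add(SSZ, Z))), add(add(SZ, SZ), Z)))))))
  step 31: S(S(S(S(add(S(add(add(Z, SZ), Z)), mul(add(add(SZ, Z), mul(Z, add(SSZ, Z))), add(add(SZ, SZ), Z)))))))
  step 32: S(S(S(S(S(add(add(add(Z, SZ), Z), mul(add(add(SZ, Z), mul(Z, add(SSZ, Z))), add(add(SZ, SZ), Z))))))))
  step 33: S(S(S(S(S(add(add(SZ, Z), mul(add(add(SZ, Z), mul(Z, add(SSZ, Z))), add(add(SZ, SZ), Z))))))))
  step 34: S(S(S(S(S(add(S(add(Z, Z)), mul(add(add(SZ, Z), mul(Z, add(SSZ, Z))), add(add(SZ, SZ), Z))))))))
  step 35: S(S(S(S(S(S(add(add(Z, Z), mul(add(add(SZ, Z), mul(Z, add(SSZ, Z))), add(add(SZ, SZ), Z)))))))))
  step 36: S(S(S(S(S(S(add(Z, mul(add(add(SZ, Z), mul(Z, add(SSZ, Z))), add(add(SZ, SZ), Z)))))))))
  step 37: S(S(S(S(S(S(mul(add(add(SZ, Z), mul(Z, add(SSZ, Z))), add(add(SZ, SZ), Z))))))))
  step 38: S(S(S(S(S(S(mul(add(S(add(Z, Z)), mul(Z, add(SSZ, Z))), add(add(SZ, SZ), Z))))))))
  step 39: S(S(S(S(S(S(mul(S(add(add(Z, Z), mul(Z, add(SSZ, Z)))), add(add(SZ, SZ), Z))))))))
  step 40: S(S(S(S(S(S(add(add(add(SZ, SZ), Z), mul(add(add(Z, Z), mul(Z, add(SSZ, Z))), add(add(SZ, SZ), Z)))))))))
  step 41: S(S(S(S(S(S(add(add(S(add(Z, SZ)), Z), mul(add(add(Z, Z), mul(Z, add(SSZ, Z))), add(add(SZ, SZ), Z)))))))))
  step 42: S(S(S(S(S(S(add(S(add(add(Z, SZ), Z)), mul(add(add(Z, Z), mul(Z, add(SSZ, Z))), add(add(SZ, SZ), Z)))))))))
  step 43: S(S(S(S(S(S(S(add(add(add(Z, SZ), Z), mul(add(add(Z, Z), mul(Z, add(SSZ, Z))), add(add(SZ, SZ), Z))))))))))
  step 44: S(S(S(S(S(S(S(add(add(SZ, Z), mul(add(add(Z, Z), mul(Z, add(SSZ, Z))), add(add(SZ, SZ), Z))))))))))
  step 45: S(S(S(S(S(S(S(add(S(add(Z, Z)), mul(add(add(Z, Z), mul(Z, add(SSZ, Z))), add(add(SZ, SZ), Z))))))))))
  step 46: S(S(S(S(S(S(S(S(add(add(Z, Z), mul(add(add(Z, Z), mul(Z, add(SSZ, Z))), add(add(SZ, SZ), Z)))))))))))
  step 47: S(S(S(S(S(S(S(S(add(Z, mul(add(add(Z, Z), mul(Z, add(SSZ, Z))), add(add(SZ, SZ), Z)))))))))))
  step 48: S(S(S(S(S(S(S(S(mul(add(add(Z, Z), mul(Z, add(SSZ, Z))), add(add(SZ, SZ), Z))))))))))
  step 49: S(S(S(S(S(S(S(S(mul(add(Z, mul(Z, add(SSZ, Z))), add(add(SZ, SZ), Z))))))))))
  step 50: S(S(S(S(S(S(S(S(mul(mul(Z, add(SSZ, Z)), add(add(SZ, SZ), Z))))))))))
  step 51: S(S(S(S(S(S(S(S(mul(Z, add(add(SZ, SZ), Z))))))))))
  step 52: S^8(Z)

Answer: SAME — A ⇓ S^8(Z), B ⇓ S^8(Z)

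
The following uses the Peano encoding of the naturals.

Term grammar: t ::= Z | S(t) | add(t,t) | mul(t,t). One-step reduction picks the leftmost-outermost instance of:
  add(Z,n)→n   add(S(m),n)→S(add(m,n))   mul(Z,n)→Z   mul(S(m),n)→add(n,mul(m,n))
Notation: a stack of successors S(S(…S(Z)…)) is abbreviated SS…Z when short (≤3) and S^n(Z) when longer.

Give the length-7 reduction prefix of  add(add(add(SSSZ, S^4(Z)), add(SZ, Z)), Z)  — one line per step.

Answer: after 7 steps: S(S(add(add(S(add(Z, S^4(Z))), add(SZ, Z)), Z)))

Working:
  start: add(add(add(SSSZ, S^4(Z)), add(SZ, Z)), Z)
  →1  add(add(S(add(SSZ, S^4(Z))), add(SZ, Z)), Z)
  →2  add(S(add(add(SSZ, S^4(Z)), add(SZ, Z))), Z)
  →3  S(add(add(add(SSZ, S^4(Z)), add(SZ, Z)), Z))
  →4  S(add(add(S(add(SZ, S^4(Z))), add(SZ, Z)), Z))
  →5  S(add(S(add(add(SZ, S^4(Z)), add(SZ, Z))), Z))
  →6  S(S(add(add(add(SZ, S^4(Z)), add(SZ, Z)), Z)))
  →7  S(S(add(add(S(add(Z, S^4(Z))), add(SZ, Z)), Z)))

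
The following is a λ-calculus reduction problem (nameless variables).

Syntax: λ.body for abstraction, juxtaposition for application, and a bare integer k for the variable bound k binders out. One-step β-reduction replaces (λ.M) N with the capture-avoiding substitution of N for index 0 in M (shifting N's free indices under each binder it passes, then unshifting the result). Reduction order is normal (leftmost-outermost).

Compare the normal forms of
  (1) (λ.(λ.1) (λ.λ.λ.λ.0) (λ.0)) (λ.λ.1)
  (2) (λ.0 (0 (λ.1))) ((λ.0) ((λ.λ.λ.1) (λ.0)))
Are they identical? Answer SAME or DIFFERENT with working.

Term A:
  start: (λ.(λ.1) (λ.λ.λ.λ.0) (λ.0)) (λ.λ.1)
  →1  (λ.λ.λ.1) (λ.λ.λ.λ.0) (λ.0)
  →2  (λ.λ.1) (λ.0)
  →3  λ.λ.0

Term B:
  start: (λ.0 (0 (λ.1))) ((λ.0) ((λ.λ.λ.1) (λ.0)))
  →1  (λ.0) ((λ.λ.λ.1) (λ.0)) ((λ.0) ((λ.λ.λ.1) (λ.0)) (λ.(λ.0) ((λ.λ.λ.1) (λ.0))))
  →2  (λ.λ.λ.1) (λ.0) ((λ.0) ((λ.λ.λ.1) (λ.0)) (λ.(λ.0) ((λ.λ.λ.1) (λ.0))))
  →3  (λ.λ.1) ((λ.0) ((λ.λ.λ.1) (λ.0)) (λ.(λ.0) ((λ.λ.λ.1) (λ.0))))
  →4  λ.(λ.0) ((λ.λ.λ.1) (λ.0)) (λ.(λ.0) ((λ.λ.λ.1) (λ.0)))
  →5  λ.(λ.λ.λ.1) (λ.0) (λ.(λ.0) ((λ.λ.λ.1) (λ.0)))
  →6  λ.(λ.λ.1) (λ.(λ.0) ((λ.λ.λ.1) (λ.0)))
  →7  λ.λ.λ.(λ.0) ((λ.λ.λ.1) (λ.0))
  →8  λ.λ.λ.(λ.λ.λ.1) (λ.0)
  →9  λ.λ.λ.λ.λ.1

Answer: DIFFERENT — A ⇓ λ.λ.0, B ⇓ λ.λ.λ.λ.λ.1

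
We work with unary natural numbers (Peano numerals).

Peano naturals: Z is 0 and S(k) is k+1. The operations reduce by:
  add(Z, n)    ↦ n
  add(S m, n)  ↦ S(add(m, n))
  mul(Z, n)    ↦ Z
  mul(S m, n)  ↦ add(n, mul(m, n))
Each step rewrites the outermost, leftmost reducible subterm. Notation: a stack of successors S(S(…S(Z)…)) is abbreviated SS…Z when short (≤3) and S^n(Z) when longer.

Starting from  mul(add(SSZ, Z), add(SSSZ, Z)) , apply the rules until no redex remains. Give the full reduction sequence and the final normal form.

  start: mul(add(SSZ, Z), add(SSSZ, Z))
  step 1: mul(S(add(SZ, Z)), add(SSSZ, Z))
  step 2: add(add(SSSZ, Z), mul(add(SZ, Z), add(SSSZ, Z)))
  step 3: add(S(add(SSZ, Z)), mul(add(SZ, Z), add(SSSZ, Z)))
  step 4: S(add(add(SSZ, Z), mul(add(SZ, Z), add(SSSZ, Z))))
  step 5: S(add(S(add(SZ, Z)), mul(add(SZ, Z), add(SSSZ, Z))))
  step 6: S(S(add(add(SZ, Z), mul(add(SZ, Z), add(SSSZ, Z)))))
  step 7: S(S(add(S(add(Z, Z)), mul(add(SZ, Z), add(SSSZ, Z)))))
  step 8: S(S(S(add(add(Z, Z), mul(add(SZ, Z), add(SSSZ, Z))))))
  step 9: S(S(S(add(Z, mul(add(SZ, Z), add(SSSZ, Z))))))
  step 10: S(S(S(mul(add(SZ, Z), add(SSSZ, Z)))))
  step 11: S(S(S(mul(S(add(Z, Z)), add(SSSZ, Z)))))
  step 12: S(S(S(add(add(SSSZ, Z), mul(add(Z, Z), add(SSSZ, Z))))))
  step 13: S(S(S(add(S(add(SSZ, Z)), mul(add(Z, Z), add(SSSZ, Z))))))
  step 14: S(S(S(S(add(add(SSZ, Z), mul(add(Z, Z), add(SSSZ, Z)))))))
  step 15: S(S(S(S(add(S(add(SZ, Z)), mul(add(Z, Z), add(SSSZ, Z)))))))
  step 16: S(S(S(S(S(add(add(SZ, Z), mul(add(Z, Z), add(SSSZ, Z))))))))
  step 17: S(S(S(S(S(add(S(add(Z, Z)), mul(add(Z, Z), add(SSSZ, Z))))))))
  step 18: S(S(S(S(S(S(add(add(Z, Z), mul(add(Z, Z), add(SSSZ, Z)))))))))
  step 19: S(S(S(S(S(S(add(Z, mul(add(Z, Z), add(SSSZ, Z)))))))))
  step 20: S(S(S(S(S(S(mul(add(Z, Z), add(SSSZ, Z))))))))
  step 21: S(S(S(S(S(S(mul(Z, add(SSSZ, Z))))))))
  step 22: S^6(Z)

Answer: normal form = S^6(Z)  (in 22 steps)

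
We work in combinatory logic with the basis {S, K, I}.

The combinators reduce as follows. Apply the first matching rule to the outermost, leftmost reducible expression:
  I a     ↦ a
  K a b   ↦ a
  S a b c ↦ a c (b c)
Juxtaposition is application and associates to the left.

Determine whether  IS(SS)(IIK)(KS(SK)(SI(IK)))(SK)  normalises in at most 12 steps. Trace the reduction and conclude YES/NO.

  start: IS(SS)(IIK)(KS(SK)(SI(IK)))(SK)
  →1  S(SS)(IIK)(KS(SK)(SI(IK)))(SK)
  →2  SS(KS(SK)(SI(IK)))(IIK(KS(SK)(SI(IK))))(SK)
  →3  S(IIK(KS(SK)(SI(IK))))(KS(SK)(SI(IK))(IIK(KS(SK)(SI(IK)))))(SK)
  →4  IIK(KS(SK)(SI(IK)))(SK)(KS(SK)(SI(IK))(IIK(KS(SK)(SI(IK))))(SK))
  →5  IK(KS(SK)(SI(IK)))(SK)(KS(SK)(SI(IK))(IIK(KS(SK)(SI(IK))))(SK))
  →6  K(KS(SK)(SI(IK)))(SK)(KS(SK)(SI(IK))(IIK(KS(SK)(SI(IK))))(SK))
  →7  KS(SK)(SI(IK))(KS(SK)(SI(IK))(IIK(KS(SK)(SI(IK))))(SK))
  →8  S(SI(IK))(KS(SK)(SI(IK))(IIK(KS(SK)(SI(IK))))(SK))
  →9  S(SIK)(KS(SK)(SI(IK))(IIK(KS(SK)(SI(IK))))(SK))
  →10  S(SIK)(S(SI(IK))(IIK(KS(SK)(SI(IK))))(SK))
  →11  S(SIK)(SI(IK)(SK)(IIK(KS(SK)(SI(IK)))(SK)))
  →12  S(SIK)(I(SK)(IK(SK))(IIK(KS(SK)(SI(IK)))(SK)))

Answer: NO — after 12 steps the term is S(SIK)(I(SK)(IK(SK))(IIK(KS(SK)(SI(IK)))(SK))), not yet normal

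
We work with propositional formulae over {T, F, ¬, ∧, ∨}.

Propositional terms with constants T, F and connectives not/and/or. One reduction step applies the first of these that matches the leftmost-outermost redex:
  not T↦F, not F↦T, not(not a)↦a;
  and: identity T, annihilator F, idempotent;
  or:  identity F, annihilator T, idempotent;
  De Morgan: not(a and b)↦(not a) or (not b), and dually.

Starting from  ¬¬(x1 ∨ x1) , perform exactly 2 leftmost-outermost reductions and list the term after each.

Answer: after 2 steps: x1

Working:
  start: ¬¬(x1 ∨ x1)
  step 1: x1 ∨ x1
  step 2: x1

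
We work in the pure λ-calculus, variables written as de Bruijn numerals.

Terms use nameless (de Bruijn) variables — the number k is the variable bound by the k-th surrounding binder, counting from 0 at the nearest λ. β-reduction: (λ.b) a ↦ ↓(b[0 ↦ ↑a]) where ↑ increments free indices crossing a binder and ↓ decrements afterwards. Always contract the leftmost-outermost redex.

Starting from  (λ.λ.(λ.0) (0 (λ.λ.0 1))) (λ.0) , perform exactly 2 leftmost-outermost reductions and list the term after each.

  start: (λ.λ.(λ.0) (0 (λ.λ.0 1))) (λ.0)
  →1  λ.(λ.0) (0 (λ.λ.0 1))
  →2  λ.0 (λ.λ.0 1)

Answer: after 2 steps: λ.0 (λ.λ.0 1)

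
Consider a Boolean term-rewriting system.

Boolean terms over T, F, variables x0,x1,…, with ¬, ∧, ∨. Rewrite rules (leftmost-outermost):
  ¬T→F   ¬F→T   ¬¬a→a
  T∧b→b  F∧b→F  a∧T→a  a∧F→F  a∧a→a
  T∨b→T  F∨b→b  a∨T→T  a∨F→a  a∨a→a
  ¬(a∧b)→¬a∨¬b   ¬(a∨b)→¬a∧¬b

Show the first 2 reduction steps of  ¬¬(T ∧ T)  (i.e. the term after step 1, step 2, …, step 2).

  start: ¬¬(T ∧ T)
  step 1: T ∧ T
  step 2: T

Answer: after 2 steps: T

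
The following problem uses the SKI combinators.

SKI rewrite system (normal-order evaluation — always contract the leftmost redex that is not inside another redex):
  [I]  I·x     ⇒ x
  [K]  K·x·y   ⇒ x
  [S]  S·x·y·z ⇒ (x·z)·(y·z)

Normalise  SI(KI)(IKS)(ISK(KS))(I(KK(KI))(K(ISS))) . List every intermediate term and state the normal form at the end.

Answer: normal form = S(SK(KS))(K(K(SS)))  (in 8 steps)

Derivation:
  start: SI(KI)(IKS)(ISK(KS))(I(KK(KI))(K(ISS)))
  →1  I(IKS)(KI(IKS))(ISK(KS))(I(KK(KI))(K(ISS)))
  →2  IKS(KI(IKS))(ISK(KS))(I(KK(KI))(K(ISS)))
  →3  KS(KI(IKS))(ISK(KS))(I(KK(KI))(K(ISS)))
  →4  S(ISK(KS))(I(KK(KI))(K(ISS)))
  →5  S(SK(KS))(I(KK(KI))(K(ISS)))
  →6  S(SK(KS))(KK(KI)(K(ISS)))
  →7  S(SK(KS))(K(K(ISS)))
  →8  S(SK(KS))(K(K(SS)))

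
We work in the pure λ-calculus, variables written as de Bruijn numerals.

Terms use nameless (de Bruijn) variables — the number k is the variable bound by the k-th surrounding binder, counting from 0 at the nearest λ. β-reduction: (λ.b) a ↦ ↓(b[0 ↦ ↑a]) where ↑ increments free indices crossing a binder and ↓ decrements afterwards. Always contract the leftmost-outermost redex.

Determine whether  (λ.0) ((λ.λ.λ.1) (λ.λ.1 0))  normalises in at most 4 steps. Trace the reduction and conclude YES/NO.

Answer: YES — reaches normal form λ.λ.1 in 2 ≤ 4 steps

Reduction:
  start: (λ.0) ((λ.λ.λ.1) (λ.λ.1 0))
  [1] (λ.λ.λ.1) (λ.λ.1 0)
  [2] λ.λ.1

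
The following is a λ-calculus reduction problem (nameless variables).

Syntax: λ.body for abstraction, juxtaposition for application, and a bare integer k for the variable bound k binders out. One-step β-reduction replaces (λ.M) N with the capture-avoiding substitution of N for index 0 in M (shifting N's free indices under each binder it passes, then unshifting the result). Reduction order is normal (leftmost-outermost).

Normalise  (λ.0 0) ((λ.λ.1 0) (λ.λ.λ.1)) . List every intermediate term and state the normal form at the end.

Answer: normal form = λ.λ.1  (in 4 steps)

Working:
  start: (λ.0 0) ((λ.λ.1 0) (λ.λ.λ.1))
  step 1: (λ.λ.1 0) (λ.λ.λ.1) ((λ.λ.1 0) (λ.λ.λ.1))
  step 2: (λ.(λ.λ.λ.1) 0) ((λ.λ.1 0) (λ.λ.λ.1))
  step 3: (λ.λ.λ.1) ((λ.λ.1 0) (λ.λ.λ.1))
  step 4: λ.λ.1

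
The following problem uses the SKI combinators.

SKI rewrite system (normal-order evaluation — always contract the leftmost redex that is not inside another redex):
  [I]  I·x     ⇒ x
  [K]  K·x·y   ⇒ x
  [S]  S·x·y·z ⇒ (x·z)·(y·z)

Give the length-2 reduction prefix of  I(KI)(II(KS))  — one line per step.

Answer: after 2 steps: I

Working:
  start: I(KI)(II(KS))
  →1  KI(II(KS))
  →2  I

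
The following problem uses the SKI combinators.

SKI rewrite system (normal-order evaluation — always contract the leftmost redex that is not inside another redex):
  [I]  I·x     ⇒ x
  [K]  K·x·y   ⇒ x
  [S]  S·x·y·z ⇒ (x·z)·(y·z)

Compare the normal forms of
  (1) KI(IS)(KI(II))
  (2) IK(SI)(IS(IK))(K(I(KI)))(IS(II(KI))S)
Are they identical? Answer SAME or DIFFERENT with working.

Answer: DIFFERENT — A ⇓ I, B ⇓ S(KI)

Reduction:
Term A:
  start: KI(IS)(KI(II))
  [1] I(KI(II))
  [2] KI(II)
  [3] I

Term B:
  start: IK(SI)(IS(IK))(K(I(KI)))(IS(II(KI))S)
  [1] K(SI)(IS(IK))(K(I(KI)))(IS(II(KI))S)
  [2] SI(K(I(KI)))(IS(II(KI))S)
  [3] I(IS(II(KI))S)(K(I(KI))(IS(II(KI))S))
  [4] IS(II(KI))S(K(I(KI))(IS(II(KI))S))
  [5] S(II(KI))S(K(I(KI))(IS(II(KI))S))
  [6] II(KI)(K(I(KI))(IS(II(KI))S))(S(K(I(KI))(IS(II(KI))S)))
  [7] I(KI)(K(I(KI))(IS(II(KI))S))(S(K(I(KI))(IS(II(KI))S)))
  [8] KI(K(I(KI))(IS(II(KI))S))(S(K(I(KI))(IS(II(KI))S)))
  [9] I(S(K(I(KI))(IS(II(KI))S)))
  [10] S(K(I(KI))(IS(II(KI))S))
  [11] S(I(KI))
  [12] S(KI)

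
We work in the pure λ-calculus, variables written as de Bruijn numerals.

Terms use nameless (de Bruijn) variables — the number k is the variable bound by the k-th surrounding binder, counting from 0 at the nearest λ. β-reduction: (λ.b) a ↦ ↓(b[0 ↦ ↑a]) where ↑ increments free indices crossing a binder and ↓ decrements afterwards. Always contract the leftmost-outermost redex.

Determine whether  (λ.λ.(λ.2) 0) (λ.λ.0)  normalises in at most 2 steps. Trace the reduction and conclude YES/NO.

Answer: YES — reaches normal form λ.λ.λ.0 in 2 ≤ 2 steps

Working:
  start: (λ.λ.(λ.2) 0) (λ.λ.0)
  [1] λ.(λ.λ.λ.0) 0
  [2] λ.λ.λ.0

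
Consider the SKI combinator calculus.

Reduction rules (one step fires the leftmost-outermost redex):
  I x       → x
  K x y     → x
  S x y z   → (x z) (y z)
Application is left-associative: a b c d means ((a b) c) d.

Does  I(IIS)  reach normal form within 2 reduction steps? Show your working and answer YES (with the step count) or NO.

  start: I(IIS)
  [1] IIS
  [2] IS

Answer: NO — after 2 steps the term is IS, not yet normal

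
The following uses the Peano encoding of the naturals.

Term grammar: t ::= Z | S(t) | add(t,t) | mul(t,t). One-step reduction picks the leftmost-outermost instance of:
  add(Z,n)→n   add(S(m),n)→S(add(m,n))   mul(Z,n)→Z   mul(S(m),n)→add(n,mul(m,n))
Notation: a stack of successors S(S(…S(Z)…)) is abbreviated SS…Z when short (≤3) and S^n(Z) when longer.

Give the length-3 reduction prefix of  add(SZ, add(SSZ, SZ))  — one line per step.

Answer: after 3 steps: S(S(add(SZ, SZ)))

Working:
  start: add(SZ, add(SSZ, SZ))
  step 1: S(add(Z, add(SSZ, SZ)))
  step 2: S(add(SSZ, SZ))
  step 3: S(S(add(SZ, SZ)))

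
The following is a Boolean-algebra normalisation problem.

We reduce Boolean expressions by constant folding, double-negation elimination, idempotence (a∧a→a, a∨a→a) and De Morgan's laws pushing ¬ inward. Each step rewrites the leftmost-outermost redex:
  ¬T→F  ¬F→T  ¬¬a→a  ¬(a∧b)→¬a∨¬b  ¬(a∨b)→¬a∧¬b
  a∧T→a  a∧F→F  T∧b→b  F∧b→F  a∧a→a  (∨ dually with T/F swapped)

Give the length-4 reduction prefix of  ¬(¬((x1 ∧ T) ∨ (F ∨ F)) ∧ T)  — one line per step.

Answer: after 4 steps: (x1 ∨ F) ∨ ¬T

Reduction:
  start: ¬(¬((x1 ∧ T) ∨ (F ∨ F)) ∧ T)
  step 1: ¬¬((x1 ∧ T) ∨ (F ∨ F)) ∨ ¬T
  step 2: ((x1 ∧ T) ∨ (F ∨ F)) ∨ ¬T
  step 3: (x1 ∨ (F ∨ F)) ∨ ¬T
  step 4: (x1 ∨ F) ∨ ¬T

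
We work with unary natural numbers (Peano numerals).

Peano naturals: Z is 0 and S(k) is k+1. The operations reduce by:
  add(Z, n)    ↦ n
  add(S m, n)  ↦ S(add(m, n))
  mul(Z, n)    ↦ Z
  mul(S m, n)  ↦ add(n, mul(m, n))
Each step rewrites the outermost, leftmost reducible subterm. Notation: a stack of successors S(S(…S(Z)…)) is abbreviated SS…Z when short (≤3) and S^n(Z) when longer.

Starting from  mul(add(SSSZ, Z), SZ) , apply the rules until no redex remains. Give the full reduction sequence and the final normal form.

Answer: normal form = SSSZ  (in 14 steps)

Derivation:
  start: mul(add(SSSZ, Z), SZ)
  [1] mul(S(add(SSZ, Z)), SZ)
  [2] add(SZ, mul(add(SSZ, Z), SZ))
  [3] S(add(Z, mul(add(SSZ, Z), SZ)))
  [4] S(mul(add(SSZ, Z), SZ))
  [5] S(mul(S(add(SZ, Z)), SZ))
  [6] S(add(SZ, mul(add(SZ, Z), SZ)))
  [7] S(S(add(Z, mul(add(SZ, Z), SZ))))
  [8] S(S(mul(add(SZ, Z), SZ)))
  [9] S(S(mul(S(add(Z, Z)), SZ)))
  [10] S(S(add(SZ, mul(add(Z, Z), SZ))))
  [11] S(S(S(add(Z, mul(add(Z, Z), SZ)))))
  [12] S(S(S(mul(add(Z, Z), SZ))))
  [13] S(S(S(mul(Z, SZ))))
  [14] SSSZ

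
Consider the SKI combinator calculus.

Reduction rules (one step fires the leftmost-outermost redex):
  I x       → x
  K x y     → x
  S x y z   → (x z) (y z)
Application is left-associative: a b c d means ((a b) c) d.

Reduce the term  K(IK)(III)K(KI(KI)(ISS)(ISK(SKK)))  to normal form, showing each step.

Answer: normal form = K  (in 3 steps)

Working:
  start: K(IK)(III)K(KI(KI)(ISS)(ISK(SKK)))
  →1  IKK(KI(KI)(ISS)(ISK(SKK)))
  →2  KK(KI(KI)(ISS)(ISK(SKK)))
  →3  K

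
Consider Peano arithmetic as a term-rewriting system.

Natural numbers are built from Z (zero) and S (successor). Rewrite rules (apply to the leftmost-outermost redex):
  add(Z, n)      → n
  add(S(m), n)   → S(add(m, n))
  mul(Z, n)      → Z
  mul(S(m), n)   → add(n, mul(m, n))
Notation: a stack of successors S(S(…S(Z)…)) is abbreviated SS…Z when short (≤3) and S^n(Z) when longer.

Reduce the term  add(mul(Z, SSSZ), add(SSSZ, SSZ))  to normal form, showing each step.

  start: add(mul(Z, SSSZ), add(SSSZ, SSZ))
  →1  add(Z, add(SSSZ, SSZ))
  →2  add(SSSZ, SSZ)
  →3  S(add(SSZ, SSZ))
  →4  S(S(add(SZ, SSZ)))
  →5  S(S(S(add(Z, SSZ))))
  →6  S^5(Z)

Answer: normal form = S^5(Z)  (in 6 steps)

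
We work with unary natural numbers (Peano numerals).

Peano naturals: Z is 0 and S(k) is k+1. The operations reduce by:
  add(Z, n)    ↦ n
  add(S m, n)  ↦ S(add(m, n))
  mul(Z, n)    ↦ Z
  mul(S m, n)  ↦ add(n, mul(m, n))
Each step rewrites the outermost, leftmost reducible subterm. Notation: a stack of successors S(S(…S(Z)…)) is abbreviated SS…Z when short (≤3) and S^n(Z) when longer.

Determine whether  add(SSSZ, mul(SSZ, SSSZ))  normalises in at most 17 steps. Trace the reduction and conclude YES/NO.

Answer: YES — reaches normal form S^9(Z) in 15 ≤ 17 steps

Reduction:
  start: add(SSSZ, mul(SSZ, SSSZ))
  step 1: S(add(SSZ, mul(SSZ, SSSZ)))
  step 2: S(S(add(SZ, mul(SSZ, SSSZ))))
  step 3: S(S(S(add(Z, mul(SSZ, SSSZ)))))
  step 4: S(S(S(mul(SSZ, SSSZ))))
  step 5: S(S(S(add(SSSZ, mul(SZ, SSSZ)))))
  step 6: S(S(S(S(add(SSZ, mul(SZ, SSSZ))))))
  step 7: S(S(S(S(S(add(SZ, mul(SZ, SSSZ)))))))
  step 8: S(S(S(S(S(S(add(Z, mul(SZ, SSSZ))))))))
  step 9: S(S(S(S(S(S(mul(SZ, SSSZ)))))))
  step 10: S(S(S(S(S(S(add(SSSZ, mul(Z, SSSZ))))))))
  step 11: S(S(S(S(S(S(S(add(SSZ, mul(Z, SSSZ)))))))))
  step 12: S(S(S(S(S(S(S(S(add(SZ, mul(Z, SSSZ))))))))))
  step 13: S(S(S(S(S(S(S(S(S(add(Z, mul(Z, SSSZ)))))))))))
  step 14: S(S(S(S(S(S(S(S(S(mul(Z, SSSZ))))))))))
  step 15: S^9(Z)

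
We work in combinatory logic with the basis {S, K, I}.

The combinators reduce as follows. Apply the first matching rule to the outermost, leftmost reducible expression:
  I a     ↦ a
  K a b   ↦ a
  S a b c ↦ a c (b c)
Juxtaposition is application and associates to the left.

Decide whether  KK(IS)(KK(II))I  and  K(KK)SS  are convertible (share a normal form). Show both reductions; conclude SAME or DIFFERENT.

Answer: SAME — A ⇓ K, B ⇓ K

Working:
Term A:
  start: KK(IS)(KK(II))I
  →1  K(KK(II))I
  →2  KK(II)
  →3  K

Term B:
  start: K(KK)SS
  →1  KKS
  →2  K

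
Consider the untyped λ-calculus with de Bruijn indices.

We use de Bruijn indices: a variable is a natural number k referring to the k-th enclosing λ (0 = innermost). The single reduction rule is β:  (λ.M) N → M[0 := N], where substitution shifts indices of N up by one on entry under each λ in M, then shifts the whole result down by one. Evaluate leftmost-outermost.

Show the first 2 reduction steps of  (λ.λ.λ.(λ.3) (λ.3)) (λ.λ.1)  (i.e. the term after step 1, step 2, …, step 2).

Answer: after 2 steps: λ.λ.λ.λ.1

Derivation:
  start: (λ.λ.λ.(λ.3) (λ.3)) (λ.λ.1)
  [1] λ.λ.(λ.λ.λ.1) (λ.λ.λ.1)
  [2] λ.λ.λ.λ.1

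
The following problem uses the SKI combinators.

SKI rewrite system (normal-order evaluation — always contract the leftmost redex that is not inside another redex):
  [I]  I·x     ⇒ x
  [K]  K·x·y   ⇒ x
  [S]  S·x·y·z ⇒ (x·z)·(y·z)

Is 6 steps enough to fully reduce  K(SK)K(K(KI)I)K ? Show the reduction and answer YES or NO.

  start: K(SK)K(K(KI)I)K
  [1] SK(K(KI)I)K
  [2] KK(K(KI)IK)
  [3] K

Answer: YES — reaches normal form K in 3 ≤ 6 steps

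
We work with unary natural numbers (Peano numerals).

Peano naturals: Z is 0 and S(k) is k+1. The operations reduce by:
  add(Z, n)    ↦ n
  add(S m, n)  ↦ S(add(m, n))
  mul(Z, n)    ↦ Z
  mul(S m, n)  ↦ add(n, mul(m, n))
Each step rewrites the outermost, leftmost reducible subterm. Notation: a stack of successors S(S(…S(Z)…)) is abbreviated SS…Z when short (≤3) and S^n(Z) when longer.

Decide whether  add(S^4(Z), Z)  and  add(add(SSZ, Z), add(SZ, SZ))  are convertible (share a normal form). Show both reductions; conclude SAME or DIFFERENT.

Answer: SAME — A ⇓ S^4(Z), B ⇓ S^4(Z)

Derivation:
Term A:
  start: add(S^4(Z), Z)
  [1] S(add(SSSZ, Z))
  [2] S(S(add(SSZ, Z)))
  [3] S(S(S(add(SZ, Z))))
  [4] S(S(S(S(add(Z, Z)))))
  [5] S^4(Z)

Term B:
  start: add(add(SSZ, Z), add(SZ, SZ))
  [1] add(S(add(SZ, Z)), add(SZ, SZ))
  [2] S(add(add(SZ, Z), add(SZ, SZ)))
  [3] S(add(S(add(Z, Z)), add(SZ, SZ)))
  [4] S(S(add(add(Z, Z), add(SZ, SZ))))
  [5] S(S(add(Z, add(SZ, SZ))))
  [6] S(S(add(SZ, SZ)))
  [7] S(S(S(add(Z, SZ))))
  [8] S^4(Z)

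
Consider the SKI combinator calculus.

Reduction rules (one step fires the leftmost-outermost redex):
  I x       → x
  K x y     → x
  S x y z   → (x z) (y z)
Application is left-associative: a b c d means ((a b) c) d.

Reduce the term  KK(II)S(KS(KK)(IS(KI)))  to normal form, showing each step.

Answer: normal form = S  (in 2 steps)

Working:
  start: KK(II)S(KS(KK)(IS(KI)))
  →1  KS(KS(KK)(IS(KI)))
  →2  S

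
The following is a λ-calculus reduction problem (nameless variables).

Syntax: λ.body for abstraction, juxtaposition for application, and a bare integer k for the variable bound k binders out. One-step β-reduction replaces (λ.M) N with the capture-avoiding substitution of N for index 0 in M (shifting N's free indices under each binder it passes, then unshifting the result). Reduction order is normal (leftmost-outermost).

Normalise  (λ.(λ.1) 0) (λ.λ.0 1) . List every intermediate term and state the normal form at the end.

  start: (λ.(λ.1) 0) (λ.λ.0 1)
  [1] (λ.λ.λ.0 1) (λ.λ.0 1)
  [2] λ.λ.0 1

Answer: normal form = λ.λ.0 1  (in 2 steps)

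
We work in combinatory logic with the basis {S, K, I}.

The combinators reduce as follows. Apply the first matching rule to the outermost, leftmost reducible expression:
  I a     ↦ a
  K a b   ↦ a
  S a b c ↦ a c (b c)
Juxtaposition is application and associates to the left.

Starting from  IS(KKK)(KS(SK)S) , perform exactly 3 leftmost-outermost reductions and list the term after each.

Answer: after 3 steps: SK(SS)

Reduction:
  start: IS(KKK)(KS(SK)S)
  step 1: S(KKK)(KS(SK)S)
  step 2: SK(KS(SK)S)
  step 3: SK(SS)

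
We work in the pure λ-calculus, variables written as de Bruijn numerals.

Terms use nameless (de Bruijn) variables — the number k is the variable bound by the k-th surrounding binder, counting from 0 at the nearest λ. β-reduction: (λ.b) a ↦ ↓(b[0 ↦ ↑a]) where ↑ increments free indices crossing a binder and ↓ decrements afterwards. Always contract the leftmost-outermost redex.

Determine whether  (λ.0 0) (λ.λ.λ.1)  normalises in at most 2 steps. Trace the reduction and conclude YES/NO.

  start: (λ.0 0) (λ.λ.λ.1)
  step 1: (λ.λ.λ.1) (λ.λ.λ.1)
  step 2: λ.λ.1

Answer: YES — reaches normal form λ.λ.1 in 2 ≤ 2 steps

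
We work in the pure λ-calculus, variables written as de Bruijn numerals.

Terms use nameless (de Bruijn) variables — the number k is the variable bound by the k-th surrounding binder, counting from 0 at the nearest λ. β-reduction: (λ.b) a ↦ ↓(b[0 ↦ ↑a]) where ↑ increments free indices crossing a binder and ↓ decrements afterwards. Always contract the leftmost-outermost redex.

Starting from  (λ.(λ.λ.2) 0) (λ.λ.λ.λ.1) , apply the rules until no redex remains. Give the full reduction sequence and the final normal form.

Answer: normal form = λ.λ.λ.λ.λ.1  (in 2 steps)

Reduction:
  start: (λ.(λ.λ.2) 0) (λ.λ.λ.λ.1)
  →1  (λ.λ.λ.λ.λ.λ.1) (λ.λ.λ.λ.1)
  →2  λ.λ.λ.λ.λ.1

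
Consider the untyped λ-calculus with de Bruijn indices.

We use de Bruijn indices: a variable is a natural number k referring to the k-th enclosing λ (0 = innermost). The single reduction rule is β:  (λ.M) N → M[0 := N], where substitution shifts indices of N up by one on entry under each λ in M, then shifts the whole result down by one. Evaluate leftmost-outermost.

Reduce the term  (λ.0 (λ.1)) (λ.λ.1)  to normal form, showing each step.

  start: (λ.0 (λ.1)) (λ.λ.1)
  step 1: (λ.λ.1) (λ.λ.λ.1)
  step 2: λ.λ.λ.λ.1

Answer: normal form = λ.λ.λ.λ.1  (in 2 steps)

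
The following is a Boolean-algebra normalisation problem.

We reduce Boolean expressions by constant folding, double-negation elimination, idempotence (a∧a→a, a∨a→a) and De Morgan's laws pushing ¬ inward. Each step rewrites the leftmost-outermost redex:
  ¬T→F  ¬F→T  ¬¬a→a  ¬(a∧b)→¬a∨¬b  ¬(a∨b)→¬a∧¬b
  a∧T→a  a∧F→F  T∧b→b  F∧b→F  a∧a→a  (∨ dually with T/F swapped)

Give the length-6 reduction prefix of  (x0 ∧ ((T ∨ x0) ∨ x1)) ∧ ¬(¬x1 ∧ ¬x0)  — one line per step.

Answer: after 6 steps: x0 ∧ (x1 ∨ x0)

Reduction:
  start: (x0 ∧ ((T ∨ x0) ∨ x1)) ∧ ¬(¬x1 ∧ ¬x0)
  →1  (x0 ∧ (T ∨ x1)) ∧ ¬(¬x1 ∧ ¬x0)
  →2  (x0 ∧ T) ∧ ¬(¬x1 ∧ ¬x0)
  →3  x0 ∧ ¬(¬x1 ∧ ¬x0)
  →4  x0 ∧ (¬¬x1 ∨ ¬¬x0)
  →5  x0 ∧ (x1 ∨ ¬¬x0)
  →6  x0 ∧ (x1 ∨ x0)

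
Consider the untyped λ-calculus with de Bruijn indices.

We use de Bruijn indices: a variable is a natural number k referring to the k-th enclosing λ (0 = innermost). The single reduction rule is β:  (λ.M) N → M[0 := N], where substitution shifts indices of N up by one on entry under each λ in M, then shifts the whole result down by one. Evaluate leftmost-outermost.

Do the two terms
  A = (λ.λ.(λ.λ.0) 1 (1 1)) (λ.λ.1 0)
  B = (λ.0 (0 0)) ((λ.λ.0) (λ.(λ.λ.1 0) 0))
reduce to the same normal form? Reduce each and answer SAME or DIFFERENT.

Term A:
  start: (λ.λ.(λ.λ.0) 1 (1 1)) (λ.λ.1 0)
  step 1: λ.(λ.λ.0) (λ.λ.1 0) ((λ.λ.1 0) (λ.λ.1 0))
  step 2: λ.(λ.0) ((λ.λ.1 0) (λ.λ.1 0))
  step 3: λ.(λ.λ.1 0) (λ.λ.1 0)
  step 4: λ.λ.(λ.λ.1 0) 0
  step 5: λ.λ.λ.1 0

Term B:
  start: (λ.0 (0 0)) ((λ.λ.0) (λ.(λ.λ.1 0) 0))
  step 1: (λ.λ.0) (λ.(λ.λ.1 0) 0) ((λ.λ.0) (λ.(λ.λ.1 0) 0) ((λ.λ.0) (λ.(λ.λ.1 0) 0)))
  step 2: (λ.0) ((λ.λ.0) (λ.(λ.λ.1 0) 0) ((λ.λ.0) (λ.(λ.λ.1 0) 0)))
  step 3: (λ.λ.0) (λ.(λ.λ.1 0) 0) ((λ.λ.0) (λ.(λ.λ.1 0) 0))
  step 4: (λ.0) ((λ.λ.0) (λ.(λ.λ.1 0) 0))
  step 5: (λ.λ.0) (λ.(λ.λ.1 0) 0)
  step 6: λ.0

Answer: DIFFERENT — A ⇓ λ.λ.λ.1 0, B ⇓ λ.0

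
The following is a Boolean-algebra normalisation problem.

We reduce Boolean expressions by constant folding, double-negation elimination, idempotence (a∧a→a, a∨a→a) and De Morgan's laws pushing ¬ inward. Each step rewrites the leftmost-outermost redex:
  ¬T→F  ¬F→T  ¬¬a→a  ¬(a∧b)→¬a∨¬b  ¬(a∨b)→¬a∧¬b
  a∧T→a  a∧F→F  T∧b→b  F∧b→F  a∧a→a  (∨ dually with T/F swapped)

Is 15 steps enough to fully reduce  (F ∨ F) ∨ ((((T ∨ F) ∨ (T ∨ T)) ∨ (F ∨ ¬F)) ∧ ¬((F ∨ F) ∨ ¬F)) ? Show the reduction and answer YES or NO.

Answer: YES — reaches normal form F in 12 ≤ 15 steps

Reduction:
  start: (F ∨ F) ∨ ((((T ∨ F) ∨ (T ∨ T)) ∨ (F ∨ ¬F)) ∧ ¬((F ∨ F) ∨ ¬F))
  step 1: F ∨ ((((T ∨ F) ∨ (T ∨ T)) ∨ (F ∨ ¬F)) ∧ ¬((F ∨ F) ∨ ¬F))
  step 2: (((T ∨ F) ∨ (T ∨ T)) ∨ (F ∨ ¬F)) ∧ ¬((F ∨ F) ∨ ¬F)
  step 3: ((T ∨ (T ∨ T)) ∨ (F ∨ ¬F)) ∧ ¬((F ∨ F) ∨ ¬F)
  step 4: (T ∨ (F ∨ ¬F)) ∧ ¬((F ∨ F) ∨ ¬F)
  step 5: T ∧ ¬((F ∨ F) ∨ ¬F)
  step 6: ¬((F ∨ F) ∨ ¬F)
  step 7: ¬(F ∨ F) ∧ ¬¬F
  step 8: (¬F ∧ ¬F) ∧ ¬¬F
  step 9: ¬F ∧ ¬¬F
  step 10: T ∧ ¬¬F
  step 11: ¬¬F
  step 12: F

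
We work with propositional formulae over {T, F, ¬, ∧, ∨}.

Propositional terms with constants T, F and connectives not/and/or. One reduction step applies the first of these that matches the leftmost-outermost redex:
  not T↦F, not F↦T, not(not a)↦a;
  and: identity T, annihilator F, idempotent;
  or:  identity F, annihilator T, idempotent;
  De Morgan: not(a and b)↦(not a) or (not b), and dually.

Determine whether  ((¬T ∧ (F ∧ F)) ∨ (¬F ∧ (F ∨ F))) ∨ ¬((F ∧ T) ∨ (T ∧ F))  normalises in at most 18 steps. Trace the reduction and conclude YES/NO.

  start: ((¬T ∧ (F ∧ F)) ∨ (¬F ∧ (F ∨ F))) ∨ ¬((F ∧ T) ∨ (T ∧ F))
  →1  ((F ∧ (F ∧ F)) ∨ (¬F ∧ (F ∨ F))) ∨ ¬((F ∧ T) ∨ (T ∧ F))
  →2  (F ∨ (¬F ∧ (F ∨ F))) ∨ ¬((F ∧ T) ∨ (T ∧ F))
  →3  (¬F ∧ (F ∨ F)) ∨ ¬((F ∧ T) ∨ (T ∧ F))
  →4  (T ∧ (F ∨ F)) ∨ ¬((F ∧ T) ∨ (T ∧ F))
  →5  (F ∨ F) ∨ ¬((F ∧ T) ∨ (T ∧ F))
  →6  F ∨ ¬((F ∧ T) ∨ (T ∧ F))
  →7  ¬((F ∧ T) ∨ (T ∧ F))
  →8  ¬(F ∧ T) ∧ ¬(T ∧ F)
  →9  (¬F ∨ ¬T) ∧ ¬(T ∧ F)
  →10  (T ∨ ¬T) ∧ ¬(T ∧ F)
  →11  T ∧ ¬(T ∧ F)
  →12  ¬(T ∧ F)
  →13  ¬T ∨ ¬F
  →14  F ∨ ¬F
  →15  ¬F
  →16  T

Answer: YES — reaches normal form T in 16 ≤ 18 steps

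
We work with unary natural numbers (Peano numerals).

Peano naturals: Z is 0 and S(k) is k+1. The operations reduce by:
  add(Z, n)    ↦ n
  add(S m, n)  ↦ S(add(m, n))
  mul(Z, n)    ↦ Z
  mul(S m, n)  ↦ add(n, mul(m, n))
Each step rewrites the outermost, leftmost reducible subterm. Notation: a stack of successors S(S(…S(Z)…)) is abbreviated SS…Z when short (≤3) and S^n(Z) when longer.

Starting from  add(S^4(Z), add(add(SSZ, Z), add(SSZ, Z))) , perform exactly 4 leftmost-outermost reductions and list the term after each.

  start: add(S^4(Z), add(add(SSZ, Z), add(SSZ, Z)))
  [1] S(add(SSSZ, add(add(SSZ, Z), add(SSZ, Z))))
  [2] S(S(add(SSZ, add(add(SSZ, Z), add(SSZ, Z)))))
  [3] S(S(S(add(SZ, add(add(SSZ, Z), add(SSZ, Z))))))
  [4] S(S(S(S(add(Z, add(add(SSZ, Z), add(SSZ, Z)))))))

Answer: after 4 steps: S(S(S(S(add(Z, add(add(SSZ, Z), add(SSZ, Z)))))))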